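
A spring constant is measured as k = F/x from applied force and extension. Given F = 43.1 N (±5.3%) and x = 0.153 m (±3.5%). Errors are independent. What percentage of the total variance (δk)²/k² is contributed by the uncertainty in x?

30.4%

(δk/k)² = (1·δF/F)² + (-1·δx/x)²
  F term: (1×0.0530)² = 0.00281
  x term: (-1×0.0350)² = 0.00123
Total = 0.00403. Share from x = 0.00123/0.00403 = 0.304.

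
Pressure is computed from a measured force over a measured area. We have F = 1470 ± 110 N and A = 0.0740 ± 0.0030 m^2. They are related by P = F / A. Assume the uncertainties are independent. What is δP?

Products/powers → add relative errors in quadrature, weighted by exponent:
  (1·δF/F)² = (1×0.0748)² = 0.00560;  (-1·δA/A)² = (-1×0.0405)² = 0.00164
δP/P = √(0.00724) = 0.0851
P = 19900 Pa, so δP = 0.0851 × 19900 = 1690 Pa.

1690 Pa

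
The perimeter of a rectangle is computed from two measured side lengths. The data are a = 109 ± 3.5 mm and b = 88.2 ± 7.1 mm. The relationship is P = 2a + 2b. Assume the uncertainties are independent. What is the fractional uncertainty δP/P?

0.0401

Each term contributes (cᵢ δxᵢ)² to (δP)²:
  (2·δa)² = 49.0;  (2·δb)² = 202
δP = √(251) = 15.8 mm
P = 394 mm, so δP/P = 15.8/394 = 0.0401.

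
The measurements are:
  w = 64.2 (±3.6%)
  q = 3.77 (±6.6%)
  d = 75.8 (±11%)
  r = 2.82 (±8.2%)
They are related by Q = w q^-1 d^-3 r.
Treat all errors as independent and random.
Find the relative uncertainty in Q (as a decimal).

Relative error in a monomial: (δQ/Q)² = Σ (nᵢ · δxᵢ/xᵢ)².
  (1·δw/w)² = (1×0.0360)² = 0.00130;  (-1·δq/q)² = (-1×0.0660)² = 0.00436;  (-3·δd/d)² = (-3×0.110)² = 0.109;  (1·δr/r)² = (1×0.0820)² = 0.00672
δQ/Q = √(0.121) = 0.348

0.348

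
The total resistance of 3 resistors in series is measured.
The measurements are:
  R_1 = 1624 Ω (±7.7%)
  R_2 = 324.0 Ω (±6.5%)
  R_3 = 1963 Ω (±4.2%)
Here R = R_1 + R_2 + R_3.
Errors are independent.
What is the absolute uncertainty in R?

151 Ω

Sums and differences: (δR)² = Σ (cᵢ δxᵢ)².
  (δR_1)² = 15600;  (δR_2)² = 444;  (δR_3)² = 6800
δR = √(22900) = 151 Ω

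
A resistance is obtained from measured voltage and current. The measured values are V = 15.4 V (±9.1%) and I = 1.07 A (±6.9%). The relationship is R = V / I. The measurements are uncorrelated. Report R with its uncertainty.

Products/powers → add relative errors in quadrature, weighted by exponent:
  (1·δV/V)² = (1×0.0910)² = 0.00828;  (-1·δI/I)² = (-1×0.0690)² = 0.00476
δR/R = √(0.0130) = 0.114
R = 14.4 Ω, so δR = 0.114 × 14.4 = 1.64 Ω.

14.4 ± 1.64 Ω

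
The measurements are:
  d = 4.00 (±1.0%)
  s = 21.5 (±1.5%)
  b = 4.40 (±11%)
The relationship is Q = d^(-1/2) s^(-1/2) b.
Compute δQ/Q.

Each factor contributes (exponent × relative error)² to (δQ/Q)²:
  (−½·δd/d)² = (-0.5×0.0100)² = 2.5e-05;  (−½·δs/s)² = (-0.5×0.0150)² = 5.63e-05;  (1·δb/b)² = (1×0.110)² = 0.0121
δQ/Q = √(0.0122) = 0.110

0.110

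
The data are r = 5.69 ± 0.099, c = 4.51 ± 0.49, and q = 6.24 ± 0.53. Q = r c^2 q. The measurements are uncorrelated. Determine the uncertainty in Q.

169

Q is a product of powers, so relative uncertainties combine in quadrature:
  (1·δr/r)² = (1×0.0174)² = 0.000303;  (2·δc/c)² = (2×0.109)² = 0.0472;  (1·δq/q)² = (1×0.0849)² = 0.00721
δQ/Q = √(0.0547) = 0.234
Q = 722, so δQ = 0.234 × 722 = 169.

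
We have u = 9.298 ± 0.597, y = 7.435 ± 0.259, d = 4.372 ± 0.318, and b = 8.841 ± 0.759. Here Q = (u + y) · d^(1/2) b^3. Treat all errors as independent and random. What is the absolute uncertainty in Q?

Let w = u + y = 16.73. δw = √(δu² + δy²) = √(0.356 + 0.0671) = 0.651, so δw/w = 0.0389.
Q is then a monomial in w, d, b:
δQ/Q = √((δw/w)² + (½·δd/d)² + (3·δb/b)²) = √(0.00151 + 0.00132 + 0.0663) = 0.263
Q = 24180, so δQ = 0.263 × 24180 = 6360.

6360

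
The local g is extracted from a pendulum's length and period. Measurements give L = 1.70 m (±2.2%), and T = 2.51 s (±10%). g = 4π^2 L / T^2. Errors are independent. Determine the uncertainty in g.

Since g is a product/quotient, work with relative uncertainties:
  (1·δL/L)² = (1×0.0220)² = 0.000484;  (-2·δT/T)² = (-2×0.100)² = 0.0400
δg/g = √(0.0405) = 0.201
g = 10.7 m/s^2, so δg = 0.201 × 10.7 = 2.14 m/s^2.

2.14 m/s^2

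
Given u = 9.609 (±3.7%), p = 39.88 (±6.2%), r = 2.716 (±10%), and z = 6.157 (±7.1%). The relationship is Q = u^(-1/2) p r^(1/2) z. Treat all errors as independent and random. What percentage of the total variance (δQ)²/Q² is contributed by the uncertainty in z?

43.0%

(δQ/Q)² = (−½·δu/u)² + (1·δp/p)² + (½·δr/r)² + (1·δz/z)²
  u term: (-0.5×0.0370)² = 0.000342
  p term: (1×0.0620)² = 0.00384
  r term: (0.5×0.100)² = 0.00250
  z term: (1×0.0710)² = 0.00504
Total = 0.0117. Share from z = 0.00504/0.0117 = 0.430.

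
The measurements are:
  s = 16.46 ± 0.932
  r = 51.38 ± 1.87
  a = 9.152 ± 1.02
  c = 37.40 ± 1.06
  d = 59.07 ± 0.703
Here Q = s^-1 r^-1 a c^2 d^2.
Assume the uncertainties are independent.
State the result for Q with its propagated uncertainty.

Q is a product of powers, so relative uncertainties combine in quadrature:
  (-1·δs/s)² = (-1×0.0566)² = 0.00321;  (-1·δr/r)² = (-1×0.0364)² = 0.00132;  (1·δa/a)² = (1×0.111)² = 0.0124;  (2·δc/c)² = (2×0.0283)² = 0.00321;  (2·δd/d)² = (2×0.0119)² = 0.000567
δQ/Q = √(0.0207) = 0.144
Q = 52820, so δQ = 0.144 × 52820 = 7600.

52820 ± 7600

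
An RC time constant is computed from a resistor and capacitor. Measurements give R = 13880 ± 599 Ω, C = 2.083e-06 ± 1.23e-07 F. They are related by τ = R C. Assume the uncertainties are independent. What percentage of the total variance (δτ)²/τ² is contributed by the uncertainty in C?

(δτ/τ)² = (1·δR/R)² + (1·δC/C)²
  R term: (1×0.0432)² = 0.00186
  C term: (1×0.0590)² = 0.00349
Total = 0.00535. Share from C = 0.00349/0.00535 = 0.652.

65.2%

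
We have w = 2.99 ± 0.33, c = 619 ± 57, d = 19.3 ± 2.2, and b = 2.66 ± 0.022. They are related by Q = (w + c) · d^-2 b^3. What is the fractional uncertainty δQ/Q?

0.247

Let u = w + c = 622. δu = √(δw² + δc²) = √(0.109 + 3250) = 57.0, so δu/u = 0.0916.
Q is then a monomial in u, d, b:
δQ/Q = √((δu/u)² + (-2·δd/d)² + (3·δb/b)²) = √(0.00840 + 0.0520 + 0.000616) = 0.247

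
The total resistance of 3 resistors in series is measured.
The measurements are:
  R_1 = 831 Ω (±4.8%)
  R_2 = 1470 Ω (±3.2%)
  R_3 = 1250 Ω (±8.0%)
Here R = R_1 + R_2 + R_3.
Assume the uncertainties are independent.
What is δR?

117 Ω

Sums and differences: (δR)² = Σ (cᵢ δxᵢ)².
  (δR_1)² = 1590;  (δR_2)² = 2210;  (δR_3)² = 10000
δR = √(13800) = 117 Ω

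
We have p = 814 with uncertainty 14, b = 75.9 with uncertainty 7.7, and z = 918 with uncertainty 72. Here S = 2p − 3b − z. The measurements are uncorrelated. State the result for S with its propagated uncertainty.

482 ± 80.6

Sums and differences: (δS)² = Σ (cᵢ δxᵢ)².
  (2·δp)² = 784;  (3·δb)² = 534;  (δz)² = 5180
δS = √(6500) = 80.6
S = 482.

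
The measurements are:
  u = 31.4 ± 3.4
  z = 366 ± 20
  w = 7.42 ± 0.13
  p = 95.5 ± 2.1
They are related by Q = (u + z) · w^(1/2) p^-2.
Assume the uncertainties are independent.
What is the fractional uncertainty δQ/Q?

0.0679

Let h = u + z = 397. δh = √(δu² + δz²) = √(11.6 + 400) = 20.3, so δh/h = 0.0510.
Q is then a monomial in h, w, p:
δQ/Q = √((δh/h)² + (½·δw/w)² + (-2·δp/p)²) = √(0.00261 + 7.67e-05 + 0.00193) = 0.0679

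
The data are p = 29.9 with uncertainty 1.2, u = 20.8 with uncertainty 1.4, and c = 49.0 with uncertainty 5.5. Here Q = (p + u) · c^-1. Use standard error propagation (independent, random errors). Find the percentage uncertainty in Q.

11.8%

Let w = p + u = 50.7. δw = √(δp² + δu²) = √(1.44 + 1.96) = 1.84, so δw/w = 0.0364.
Q is then a monomial in w, c:
δQ/Q = √((δw/w)² + (-1·δc/c)²) = √(0.00132 + 0.0126) = 0.118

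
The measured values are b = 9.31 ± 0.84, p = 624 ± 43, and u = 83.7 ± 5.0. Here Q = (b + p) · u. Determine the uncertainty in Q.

Let w = b + p = 633. δw = √(δb² + δp²) = √(0.706 + 1850) = 43.0, so δw/w = 0.0679.
Q is then a monomial in w, u:
δQ/Q = √((δw/w)² + (1·δu/u)²) = √(0.00461 + 0.00357) = 0.0904
Q = 53000, so δQ = 0.0904 × 53000 = 4790.

4790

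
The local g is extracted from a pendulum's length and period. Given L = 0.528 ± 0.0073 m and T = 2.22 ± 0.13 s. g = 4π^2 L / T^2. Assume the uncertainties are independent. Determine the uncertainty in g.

Each factor contributes (exponent × relative error)² to (δg/g)²:
  (1·δL/L)² = (1×0.0138)² = 0.000191;  (-2·δT/T)² = (-2×0.0586)² = 0.0137
δg/g = √(0.0139) = 0.118
g = 4.23 m/s^2, so δg = 0.118 × 4.23 = 0.499 m/s^2.

0.499 m/s^2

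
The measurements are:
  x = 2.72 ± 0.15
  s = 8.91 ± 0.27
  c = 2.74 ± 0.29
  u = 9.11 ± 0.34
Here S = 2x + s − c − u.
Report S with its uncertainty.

Each term contributes (cᵢ δxᵢ)² to (δS)²:
  (2·δx)² = 0.0900;  (δs)² = 0.0729;  (δc)² = 0.0841;  (δu)² = 0.116
δS = √(0.363) = 0.602
S = 2.50.

2.50 ± 0.602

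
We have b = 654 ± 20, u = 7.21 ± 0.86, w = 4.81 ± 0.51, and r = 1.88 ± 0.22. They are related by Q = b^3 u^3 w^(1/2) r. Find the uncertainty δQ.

Products/powers → add relative errors in quadrature, weighted by exponent:
  (3·δb/b)² = (3×0.0306)² = 0.00842;  (3·δu/u)² = (3×0.119)² = 0.128;  (½·δw/w)² = (0.5×0.106)² = 0.00281;  (1·δr/r)² = (1×0.117)² = 0.0137
δQ/Q = √(0.153) = 0.391
Q = 4.32e+11, so δQ = 0.391 × 4.32e+11 = 1.69e+11.

1.69e+11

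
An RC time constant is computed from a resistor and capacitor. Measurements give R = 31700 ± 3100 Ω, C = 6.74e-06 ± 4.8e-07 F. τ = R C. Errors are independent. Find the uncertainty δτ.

Since τ is a product/quotient, work with relative uncertainties:
  (1·δR/R)² = (1×0.0978)² = 0.00956;  (1·δC/C)² = (1×0.0712)² = 0.00507
δτ/τ = √(0.0146) = 0.121
τ = 0.214 s, so δτ = 0.121 × 0.214 = 0.0258 s.

0.0258 s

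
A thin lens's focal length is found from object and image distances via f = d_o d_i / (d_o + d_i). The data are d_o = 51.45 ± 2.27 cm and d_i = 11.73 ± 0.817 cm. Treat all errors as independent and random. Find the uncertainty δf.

0.547 cm

∂f/∂d_o = (d_i/(d_o+d_i))² = 0.0345;  ∂f/∂d_i = (d_o/(d_o+d_i))² = 0.663
δf = √((∂f/∂d_o · δd_o)² + (∂f/∂d_i · δd_i)²) = √(0.00612 + 0.294) = 0.547 cm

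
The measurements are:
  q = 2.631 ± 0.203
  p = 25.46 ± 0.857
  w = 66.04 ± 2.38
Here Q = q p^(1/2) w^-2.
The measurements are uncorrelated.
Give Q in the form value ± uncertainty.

0.003044 ± 0.000325

Products/powers → add relative errors in quadrature, weighted by exponent:
  (1·δq/q)² = (1×0.0772)² = 0.00595;  (½·δp/p)² = (0.5×0.0337)² = 0.000283;  (-2·δw/w)² = (-2×0.0360)² = 0.00520
δQ/Q = √(0.0114) = 0.107
Q = 0.003044, so δQ = 0.107 × 0.003044 = 0.000325.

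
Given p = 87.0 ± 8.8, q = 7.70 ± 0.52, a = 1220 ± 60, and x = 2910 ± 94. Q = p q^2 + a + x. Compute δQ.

Let w = p·q^2 = 5160. δw/w = √((1·δp/p)² + (2·δq/q)²) = √(0.0102 + 0.0182) = 0.169, so δw = 870.
Q = w + a + x: δQ = √(δw² + δa² + δx²) = √(7.58e+05 + 3600 + 8840) = 878

878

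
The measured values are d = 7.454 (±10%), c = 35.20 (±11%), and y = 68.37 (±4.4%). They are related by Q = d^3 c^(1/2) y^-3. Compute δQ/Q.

0.332

Since Q is a product/quotient, work with relative uncertainties:
  (3·δd/d)² = (3×0.100)² = 0.0900;  (½·δc/c)² = (0.5×0.110)² = 0.00302;  (-3·δy/y)² = (-3×0.0440)² = 0.0174
δQ/Q = √(0.110) = 0.332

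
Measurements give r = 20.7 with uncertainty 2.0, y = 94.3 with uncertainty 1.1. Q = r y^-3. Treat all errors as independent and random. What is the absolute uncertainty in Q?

2.54e-06

For a monomial Q ∝ r, y^-3, fractional errors add in quadrature:
  (1·δr/r)² = (1×0.0966)² = 0.00934;  (-3·δy/y)² = (-3×0.0117)² = 0.00122
δQ/Q = √(0.0106) = 0.103
Q = 2.47e-05, so δQ = 0.103 × 2.47e-05 = 2.54e-06.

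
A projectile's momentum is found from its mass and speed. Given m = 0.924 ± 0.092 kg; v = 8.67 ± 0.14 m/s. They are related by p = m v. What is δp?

0.808 kg·m/s

For a monomial p ∝ m, v, fractional errors add in quadrature:
  (1·δm/m)² = (1×0.0996)² = 0.00991;  (1·δv/v)² = (1×0.0161)² = 0.000261
δp/p = √(0.0102) = 0.101
p = 8.01 kg·m/s, so δp = 0.101 × 8.01 = 0.808 kg·m/s.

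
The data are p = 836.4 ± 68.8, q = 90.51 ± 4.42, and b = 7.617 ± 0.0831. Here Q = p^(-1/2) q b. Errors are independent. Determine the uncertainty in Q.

1.54

Each factor contributes (exponent × relative error)² to (δQ/Q)²:
  (−½·δp/p)² = (-0.5×0.0823)² = 0.00169;  (1·δq/q)² = (1×0.0488)² = 0.00238;  (1·δb/b)² = (1×0.0109)² = 0.000119
δQ/Q = √(0.00420) = 0.0648
Q = 23.84, so δQ = 0.0648 × 23.84 = 1.54.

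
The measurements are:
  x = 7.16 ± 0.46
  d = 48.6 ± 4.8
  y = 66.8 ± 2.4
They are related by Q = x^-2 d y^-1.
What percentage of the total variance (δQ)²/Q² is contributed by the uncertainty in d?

(δQ/Q)² = (-2·δx/x)² + (1·δd/d)² + (-1·δy/y)²
  x term: (-2×0.0642)² = 0.0165
  d term: (1×0.0988)² = 0.00975
  y term: (-1×0.0359)² = 0.00129
Total = 0.0276. Share from d = 0.00975/0.0276 = 0.354.

35.4%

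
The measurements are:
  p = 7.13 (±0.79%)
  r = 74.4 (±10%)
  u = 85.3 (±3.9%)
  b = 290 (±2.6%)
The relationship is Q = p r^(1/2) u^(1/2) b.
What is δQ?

9910

Since Q is a product/quotient, work with relative uncertainties:
  (1·δp/p)² = (1×0.00790)² = 6.24e-05;  (½·δr/r)² = (0.5×0.100)² = 0.00250;  (½·δu/u)² = (0.5×0.0390)² = 0.000380;  (1·δb/b)² = (1×0.0260)² = 0.000676
δQ/Q = √(0.00362) = 0.0602
Q = 1.65e+05, so δQ = 0.0602 × 1.65e+05 = 9910.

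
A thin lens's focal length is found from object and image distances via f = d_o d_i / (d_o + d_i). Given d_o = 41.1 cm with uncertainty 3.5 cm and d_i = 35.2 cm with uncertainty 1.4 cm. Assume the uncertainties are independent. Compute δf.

0.848 cm

∂f/∂d_o = (d_i/(d_o+d_i))² = 0.213;  ∂f/∂d_i = (d_o/(d_o+d_i))² = 0.290
δf = √((∂f/∂d_o · δd_o)² + (∂f/∂d_i · δd_i)²) = √(0.555 + 0.165) = 0.848 cm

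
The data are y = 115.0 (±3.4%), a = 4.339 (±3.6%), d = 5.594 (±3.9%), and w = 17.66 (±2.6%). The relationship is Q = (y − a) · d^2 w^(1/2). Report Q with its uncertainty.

14550 ± 1260

Let u = y − a = 110.7. δu = √(δy² + δa²) = √(15.3 + 0.0244) = 3.91, so δu/u = 0.0354.
Q is then a monomial in u, d, w:
δQ/Q = √((δu/u)² + (2·δd/d)² + (½·δw/w)²) = √(0.00125 + 0.00608 + 0.000169) = 0.0866
Q = 14550, so δQ = 0.0866 × 14550 = 1260.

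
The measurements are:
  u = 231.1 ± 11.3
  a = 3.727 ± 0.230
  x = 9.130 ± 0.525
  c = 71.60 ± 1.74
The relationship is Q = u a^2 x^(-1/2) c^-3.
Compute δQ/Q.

0.154

Q is a product of powers, so relative uncertainties combine in quadrature:
  (1·δu/u)² = (1×0.0489)² = 0.00239;  (2·δa/a)² = (2×0.0617)² = 0.0152;  (−½·δx/x)² = (-0.5×0.0575)² = 0.000827;  (-3·δc/c)² = (-3×0.0243)² = 0.00532
δQ/Q = √(0.0238) = 0.154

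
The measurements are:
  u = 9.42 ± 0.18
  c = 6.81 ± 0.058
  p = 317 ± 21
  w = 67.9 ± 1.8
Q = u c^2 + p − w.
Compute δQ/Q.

Let h = u·c^2 = 437. δh/h = √((1·δu/u)² + (2·δc/c)²) = √(0.000365 + 0.000290) = 0.0256, so δh = 11.2.
Q = h + p − w: δQ = √(δh² + δp² + δw²) = √(125 + 441 + 3.24) = 23.9
Q = 686, so δQ/Q = 23.9/686 = 0.0348.

0.0348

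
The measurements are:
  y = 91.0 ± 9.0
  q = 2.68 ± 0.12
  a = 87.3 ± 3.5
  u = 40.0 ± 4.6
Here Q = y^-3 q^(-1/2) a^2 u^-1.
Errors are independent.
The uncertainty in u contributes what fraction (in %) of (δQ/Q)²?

(δQ/Q)² = (-3·δy/y)² + (−½·δq/q)² + (2·δa/a)² + (-1·δu/u)²
  y term: (-3×0.0989)² = 0.0880
  q term: (-0.5×0.0448)² = 0.000501
  a term: (2×0.0401)² = 0.00643
  u term: (-1×0.115)² = 0.0132
Total = 0.108. Share from u = 0.0132/0.108 = 0.122.

12.2%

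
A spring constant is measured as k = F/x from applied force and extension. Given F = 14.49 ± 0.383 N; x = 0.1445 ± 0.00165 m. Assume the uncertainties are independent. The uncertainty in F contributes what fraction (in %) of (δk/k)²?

84.3%

(δk/k)² = (1·δF/F)² + (-1·δx/x)²
  F term: (1×0.0264)² = 0.000699
  x term: (-1×0.0114)² = 0.000130
Total = 0.000829. Share from F = 0.000699/0.000829 = 0.843.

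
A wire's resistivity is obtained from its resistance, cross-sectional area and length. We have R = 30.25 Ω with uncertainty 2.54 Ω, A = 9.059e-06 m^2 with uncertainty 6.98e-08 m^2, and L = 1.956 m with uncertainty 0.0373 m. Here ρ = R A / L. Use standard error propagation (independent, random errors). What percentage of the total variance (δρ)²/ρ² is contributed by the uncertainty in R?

94.3%

(δρ/ρ)² = (1·δR/R)² + (1·δA/A)² + (-1·δL/L)²
  R term: (1×0.0840)² = 0.00705
  A term: (1×0.00771)² = 5.94e-05
  L term: (-1×0.0191)² = 0.000364
Total = 0.00747. Share from R = 0.00705/0.00747 = 0.943.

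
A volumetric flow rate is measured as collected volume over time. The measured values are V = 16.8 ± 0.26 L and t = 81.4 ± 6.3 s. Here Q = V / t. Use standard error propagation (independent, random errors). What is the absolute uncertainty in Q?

Relative error in a monomial: (δQ/Q)² = Σ (nᵢ · δxᵢ/xᵢ)².
  (1·δV/V)² = (1×0.0155)² = 0.000240;  (-1·δt/t)² = (-1×0.0774)² = 0.00599
δQ/Q = √(0.00623) = 0.0789
Q = 0.206 L/s, so δQ = 0.0789 × 0.206 = 0.0163 L/s.

0.0163 L/s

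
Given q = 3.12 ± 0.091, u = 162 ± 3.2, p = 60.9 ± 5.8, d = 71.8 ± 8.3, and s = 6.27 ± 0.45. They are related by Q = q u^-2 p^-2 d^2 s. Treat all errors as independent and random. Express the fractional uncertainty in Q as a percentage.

31.2%

Q is a product of powers, so relative uncertainties combine in quadrature:
  (1·δq/q)² = (1×0.0292)² = 0.000851;  (-2·δu/u)² = (-2×0.0198)² = 0.00156;  (-2·δp/p)² = (-2×0.0952)² = 0.0363;  (2·δd/d)² = (2×0.116)² = 0.0535;  (1·δs/s)² = (1×0.0718)² = 0.00515
δQ/Q = √(0.0973) = 0.312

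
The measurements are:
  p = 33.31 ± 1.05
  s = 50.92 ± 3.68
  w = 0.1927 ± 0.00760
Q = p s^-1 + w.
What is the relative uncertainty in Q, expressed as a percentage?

6.16%

Let h = p·s^-1 = 0.6542. δh/h = √((1·δp/p)² + (-1·δs/s)²) = √(0.000994 + 0.00522) = 0.0788, so δh = 0.0516.
Q = h + w: δQ = √(δh² + δw²) = √(0.00266 + 5.78e-05) = 0.0521
Q = 0.8469, so δQ/Q = 0.0521/0.8469 = 0.0616.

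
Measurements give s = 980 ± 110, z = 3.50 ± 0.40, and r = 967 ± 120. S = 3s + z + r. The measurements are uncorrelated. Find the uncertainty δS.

Each term contributes (cᵢ δxᵢ)² to (δS)²:
  (3·δs)² = 1.09e+05;  (δz)² = 0.160;  (δr)² = 14400
δS = √(1.23e+05) = 351

351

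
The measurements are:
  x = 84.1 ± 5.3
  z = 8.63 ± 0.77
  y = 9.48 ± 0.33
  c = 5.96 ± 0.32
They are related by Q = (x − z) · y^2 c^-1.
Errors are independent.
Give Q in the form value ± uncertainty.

Let u = x − z = 75.5. δu = √(δx² + δz²) = √(28.1 + 0.593) = 5.36, so δu/u = 0.0710.
Q is then a monomial in u, y, c:
δQ/Q = √((δu/u)² + (2·δy/y)² + (-1·δc/c)²) = √(0.00504 + 0.00485 + 0.00288) = 0.113
Q = 1140, so δQ = 0.113 × 1140 = 129.

1140 ± 129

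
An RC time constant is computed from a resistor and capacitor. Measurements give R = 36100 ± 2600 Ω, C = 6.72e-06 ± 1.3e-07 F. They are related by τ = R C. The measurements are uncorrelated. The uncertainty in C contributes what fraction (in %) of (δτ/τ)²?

6.73%

(δτ/τ)² = (1·δR/R)² + (1·δC/C)²
  R term: (1×0.0720)² = 0.00519
  C term: (1×0.0193)² = 0.000374
Total = 0.00556. Share from C = 0.000374/0.00556 = 0.0673.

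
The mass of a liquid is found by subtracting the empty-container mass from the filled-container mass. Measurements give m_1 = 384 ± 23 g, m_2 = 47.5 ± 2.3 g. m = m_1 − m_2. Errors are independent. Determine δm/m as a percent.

Each term contributes (cᵢ δxᵢ)² to (δm)²:
  (δm_1)² = 529;  (δm_2)² = 5.29
δm = √(534) = 23.1 g
m = 336 g, so δm/m = 23.1/336 = 0.0687.

6.87%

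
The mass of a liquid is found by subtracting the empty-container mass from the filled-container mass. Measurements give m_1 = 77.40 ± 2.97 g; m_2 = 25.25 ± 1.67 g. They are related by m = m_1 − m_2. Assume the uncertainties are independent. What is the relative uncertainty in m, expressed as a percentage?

m is a linear combination, so absolute uncertainties add in quadrature:
  (δm_1)² = 8.82;  (δm_2)² = 2.79
δm = √(11.6) = 3.41 g
m = 52.15 g, so δm/m = 3.41/52.15 = 0.0653.

6.53%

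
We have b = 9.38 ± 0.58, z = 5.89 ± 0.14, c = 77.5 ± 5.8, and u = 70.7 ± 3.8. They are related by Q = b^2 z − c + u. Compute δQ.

Let p = b^2·z = 518. δp/p = √((2·δb/b)² + (1·δz/z)²) = √(0.0153 + 0.000565) = 0.126, so δp = 65.3.
Q = p − c + u: δQ = √(δp² + δc² + δu²) = √(4260 + 33.6 + 14.4) = 65.6

65.6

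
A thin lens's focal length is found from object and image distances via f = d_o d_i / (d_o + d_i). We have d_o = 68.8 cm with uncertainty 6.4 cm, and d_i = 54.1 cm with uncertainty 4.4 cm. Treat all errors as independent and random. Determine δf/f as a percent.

6.12%

∂f/∂d_o = (d_i/(d_o+d_i))² = 0.194;  ∂f/∂d_i = (d_o/(d_o+d_i))² = 0.313
δf = √((∂f/∂d_o · δd_o)² + (∂f/∂d_i · δd_i)²) = √(1.54 + 1.90) = 1.85 cm
f = 30.3 cm, so δf/f = 1.85/30.3 = 0.0612.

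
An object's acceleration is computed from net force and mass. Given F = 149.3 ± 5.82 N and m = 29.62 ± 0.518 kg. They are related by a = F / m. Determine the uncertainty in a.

0.215 m/s^2

Each factor contributes (exponent × relative error)² to (δa/a)²:
  (1·δF/F)² = (1×0.0390)² = 0.00152;  (-1·δm/m)² = (-1×0.0175)² = 0.000306
δa/a = √(0.00183) = 0.0427
a = 5.041 m/s^2, so δa = 0.0427 × 5.041 = 0.215 m/s^2.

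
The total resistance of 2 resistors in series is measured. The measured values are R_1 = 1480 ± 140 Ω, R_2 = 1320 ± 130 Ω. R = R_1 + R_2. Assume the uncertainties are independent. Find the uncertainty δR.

For a sum/difference, combine absolute errors in quadrature:
  (δR_1)² = 19600;  (δR_2)² = 16900
δR = √(36500) = 191 Ω

191 Ω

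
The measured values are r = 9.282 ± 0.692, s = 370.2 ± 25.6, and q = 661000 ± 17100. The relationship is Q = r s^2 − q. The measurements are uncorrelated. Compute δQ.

2.01e+05

Let p = r·s^2 = 1.272e+06. δp/p = √((1·δr/r)² + (2·δs/s)²) = √(0.00556 + 0.0191) = 0.157, so δp = 2e+05.
Q = p − q: δQ = √(δp² + δq²) = √(3.99e+10 + 2.92e+08) = 2.01e+05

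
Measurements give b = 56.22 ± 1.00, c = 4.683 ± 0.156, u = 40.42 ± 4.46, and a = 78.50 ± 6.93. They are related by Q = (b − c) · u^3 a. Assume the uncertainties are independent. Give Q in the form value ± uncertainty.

(2.672 ± 0.917) × 10^8

Let w = b − c = 51.54. δw = √(δb² + δc²) = √(1.00 + 0.0243) = 1.01, so δw/w = 0.0196.
Q is then a monomial in w, u, a:
δQ/Q = √((δw/w)² + (3·δu/u)² + (1·δa/a)²) = √(0.000386 + 0.110 + 0.00779) = 0.343
Q = 2.672e+08, so δQ = 0.343 × 2.672e+08 = 9.17e+07.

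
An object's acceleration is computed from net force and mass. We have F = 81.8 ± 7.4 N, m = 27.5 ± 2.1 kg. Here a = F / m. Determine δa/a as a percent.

For a monomial a ∝ F, m^-1, fractional errors add in quadrature:
  (1·δF/F)² = (1×0.0905)² = 0.00818;  (-1·δm/m)² = (-1×0.0764)² = 0.00583
δa/a = √(0.0140) = 0.118

11.8%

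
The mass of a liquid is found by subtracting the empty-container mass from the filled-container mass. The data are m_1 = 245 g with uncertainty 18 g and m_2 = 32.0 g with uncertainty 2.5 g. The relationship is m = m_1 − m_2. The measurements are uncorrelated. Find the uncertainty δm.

18.2 g

m is a linear combination, so absolute uncertainties add in quadrature:
  (δm_1)² = 324;  (δm_2)² = 6.25
δm = √(330) = 18.2 g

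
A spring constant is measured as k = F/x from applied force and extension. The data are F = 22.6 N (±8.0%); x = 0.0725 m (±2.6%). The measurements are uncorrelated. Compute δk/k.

0.0841

For a monomial k ∝ F, x^-1, fractional errors add in quadrature:
  (1·δF/F)² = (1×0.0800)² = 0.00640;  (-1·δx/x)² = (-1×0.0260)² = 0.000676
δk/k = √(0.00708) = 0.0841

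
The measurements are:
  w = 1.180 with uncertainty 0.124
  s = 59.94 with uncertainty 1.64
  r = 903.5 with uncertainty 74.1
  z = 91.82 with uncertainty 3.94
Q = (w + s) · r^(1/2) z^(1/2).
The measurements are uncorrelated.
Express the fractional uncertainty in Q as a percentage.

Let u = w + s = 61.12. δu = √(δw² + δs²) = √(0.0154 + 2.69) = 1.64, so δu/u = 0.0269.
Q is then a monomial in u, r, z:
δQ/Q = √((δu/u)² + (½·δr/r)² + (½·δz/z)²) = √(0.000724 + 0.00168 + 0.000460) = 0.0535

5.35%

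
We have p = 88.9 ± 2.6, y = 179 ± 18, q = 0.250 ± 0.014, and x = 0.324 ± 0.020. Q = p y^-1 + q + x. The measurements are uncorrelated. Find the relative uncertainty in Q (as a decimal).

0.0537

Let w = p·y^-1 = 0.497. δw/w = √((1·δp/p)² + (-1·δy/y)²) = √(0.000855 + 0.0101) = 0.105, so δw = 0.0520.
Q = w + q + x: δQ = √(δw² + δq² + δx²) = √(0.00271 + 0.000196 + 0.000400) = 0.0575
Q = 1.07, so δQ/Q = 0.0575/1.07 = 0.0537.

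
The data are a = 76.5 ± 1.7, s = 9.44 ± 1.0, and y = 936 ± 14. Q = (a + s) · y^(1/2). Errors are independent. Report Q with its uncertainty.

2630 ± 63.5

Let u = a + s = 85.9. δu = √(δa² + δs²) = √(2.89 + 1.00) = 1.97, so δu/u = 0.0229.
Q is then a monomial in u, y:
δQ/Q = √((δu/u)² + (½·δy/y)²) = √(0.000527 + 5.59e-05) = 0.0241
Q = 2630, so δQ = 0.0241 × 2630 = 63.5.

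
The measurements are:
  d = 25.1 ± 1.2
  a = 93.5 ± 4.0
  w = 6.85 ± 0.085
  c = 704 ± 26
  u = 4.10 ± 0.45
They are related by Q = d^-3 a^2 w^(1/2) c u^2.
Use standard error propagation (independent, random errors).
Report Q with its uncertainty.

For a monomial Q ∝ d^-3, a^2, w^(1/2), c, u^2, fractional errors add in quadrature:
  (-3·δd/d)² = (-3×0.0478)² = 0.0206;  (2·δa/a)² = (2×0.0428)² = 0.00732;  (½·δw/w)² = (0.5×0.0124)² = 3.85e-05;  (1·δc/c)² = (1×0.0369)² = 0.00136;  (2·δu/u)² = (2×0.110)² = 0.0482
δQ/Q = √(0.0775) = 0.278
Q = 17100, so δQ = 0.278 × 17100 = 4770.

17100 ± 4770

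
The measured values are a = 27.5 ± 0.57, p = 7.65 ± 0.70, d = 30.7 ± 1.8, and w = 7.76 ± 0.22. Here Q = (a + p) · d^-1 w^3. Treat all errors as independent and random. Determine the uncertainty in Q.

Let u = a + p = 35.1. δu = √(δa² + δp²) = √(0.325 + 0.490) = 0.903, so δu/u = 0.0257.
Q is then a monomial in u, d, w:
δQ/Q = √((δu/u)² + (-1·δd/d)² + (3·δw/w)²) = √(0.000660 + 0.00344 + 0.00723) = 0.106
Q = 535, so δQ = 0.106 × 535 = 57.0.

57.0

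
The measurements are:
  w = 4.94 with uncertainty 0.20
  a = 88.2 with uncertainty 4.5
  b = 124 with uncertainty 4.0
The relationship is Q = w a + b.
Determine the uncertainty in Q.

28.7

Let p = w·a = 436. δp/p = √((1·δw/w)² + (1·δa/a)²) = √(0.00164 + 0.00260) = 0.0651, so δp = 28.4.
Q = p + b: δQ = √(δp² + δb²) = √(805 + 16.0) = 28.7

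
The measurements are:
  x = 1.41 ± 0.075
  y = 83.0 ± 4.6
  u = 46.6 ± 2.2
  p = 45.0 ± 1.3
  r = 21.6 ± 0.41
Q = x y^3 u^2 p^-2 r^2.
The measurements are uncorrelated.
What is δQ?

8.48e+07

Each factor contributes (exponent × relative error)² to (δQ/Q)²:
  (1·δx/x)² = (1×0.0532)² = 0.00283;  (3·δy/y)² = (3×0.0554)² = 0.0276;  (2·δu/u)² = (2×0.0472)² = 0.00892;  (-2·δp/p)² = (-2×0.0289)² = 0.00334;  (2·δr/r)² = (2×0.0190)² = 0.00144
δQ/Q = √(0.0442) = 0.210
Q = 4.03e+08, so δQ = 0.210 × 4.03e+08 = 8.48e+07.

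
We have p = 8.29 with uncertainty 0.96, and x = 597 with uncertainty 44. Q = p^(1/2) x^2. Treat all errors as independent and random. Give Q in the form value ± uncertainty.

Q is a product of powers, so relative uncertainties combine in quadrature:
  (½·δp/p)² = (0.5×0.116)² = 0.00335;  (2·δx/x)² = (2×0.0737)² = 0.0217
δQ/Q = √(0.0251) = 0.158
Q = 1.03e+06, so δQ = 0.158 × 1.03e+06 = 1.63e+05.

(1.03 ± 0.163) × 10^6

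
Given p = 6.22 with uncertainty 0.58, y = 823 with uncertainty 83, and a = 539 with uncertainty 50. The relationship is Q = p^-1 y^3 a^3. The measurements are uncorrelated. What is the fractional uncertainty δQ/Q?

Since Q is a product/quotient, work with relative uncertainties:
  (-1·δp/p)² = (-1×0.0932)² = 0.00870;  (3·δy/y)² = (3×0.101)² = 0.0915;  (3·δa/a)² = (3×0.0928)² = 0.0774
δQ/Q = √(0.178) = 0.422

0.422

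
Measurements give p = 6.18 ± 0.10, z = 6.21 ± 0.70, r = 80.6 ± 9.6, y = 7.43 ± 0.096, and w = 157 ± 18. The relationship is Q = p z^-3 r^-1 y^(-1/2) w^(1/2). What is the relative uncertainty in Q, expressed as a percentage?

Products/powers → add relative errors in quadrature, weighted by exponent:
  (1·δp/p)² = (1×0.0162)² = 0.000262;  (-3·δz/z)² = (-3×0.113)² = 0.114;  (-1·δr/r)² = (-1×0.119)² = 0.0142;  (−½·δy/y)² = (-0.5×0.0129)² = 4.17e-05;  (½·δw/w)² = (0.5×0.115)² = 0.00329
δQ/Q = √(0.132) = 0.363

36.3%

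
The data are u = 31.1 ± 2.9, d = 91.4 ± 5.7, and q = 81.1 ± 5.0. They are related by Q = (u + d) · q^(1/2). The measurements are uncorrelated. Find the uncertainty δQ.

66.9

Let w = u + d = 122. δw = √(δu² + δd²) = √(8.41 + 32.5) = 6.40, so δw/w = 0.0522.
Q is then a monomial in w, q:
δQ/Q = √((δw/w)² + (½·δq/q)²) = √(0.00273 + 0.000950) = 0.0606
Q = 1100, so δQ = 0.0606 × 1100 = 66.9.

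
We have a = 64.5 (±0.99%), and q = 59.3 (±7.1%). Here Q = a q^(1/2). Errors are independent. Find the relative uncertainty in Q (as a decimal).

0.0369

Products/powers → add relative errors in quadrature, weighted by exponent:
  (1·δa/a)² = (1×0.00990)² = 9.8e-05;  (½·δq/q)² = (0.5×0.0710)² = 0.00126
δQ/Q = √(0.00136) = 0.0369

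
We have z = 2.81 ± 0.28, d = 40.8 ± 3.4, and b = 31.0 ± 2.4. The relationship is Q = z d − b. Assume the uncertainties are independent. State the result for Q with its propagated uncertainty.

83.6 ± 15.1

Let p = z·d = 115. δp/p = √((1·δz/z)² + (1·δd/d)²) = √(0.00993 + 0.00694) = 0.130, so δp = 14.9.
Q = p − b: δQ = √(δp² + δb²) = √(222 + 5.76) = 15.1
Q = 83.6.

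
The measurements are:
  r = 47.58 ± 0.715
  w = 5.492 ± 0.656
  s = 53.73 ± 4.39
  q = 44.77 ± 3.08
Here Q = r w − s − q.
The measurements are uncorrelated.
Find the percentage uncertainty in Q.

19.6%

Let p = r·w = 261.3. δp/p = √((1·δr/r)² + (1·δw/w)²) = √(0.000226 + 0.0143) = 0.120, so δp = 31.5.
Q = p − s − q: δQ = √(δp² + δs² + δq²) = √(990 + 19.3 + 9.49) = 31.9
Q = 162.8, so δQ/Q = 31.9/162.8 = 0.196.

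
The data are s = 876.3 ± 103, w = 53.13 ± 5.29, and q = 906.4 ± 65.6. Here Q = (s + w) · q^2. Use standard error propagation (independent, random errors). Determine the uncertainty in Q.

Let u = s + w = 929.4. δu = √(δs² + δw²) = √(10600 + 28.0) = 103, so δu/u = 0.111.
Q is then a monomial in u, q:
δQ/Q = √((δu/u)² + (2·δq/q)²) = √(0.0123 + 0.0210) = 0.182
Q = 7.636e+08, so δQ = 0.182 × 7.636e+08 = 1.39e+08.

1.39e+08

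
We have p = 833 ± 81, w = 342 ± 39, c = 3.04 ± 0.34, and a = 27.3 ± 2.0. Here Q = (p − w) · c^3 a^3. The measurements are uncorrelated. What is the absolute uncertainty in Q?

Let u = p − w = 491. δu = √(δp² + δw²) = √(6560 + 1520) = 89.9, so δu/u = 0.183.
Q is then a monomial in u, c, a:
δQ/Q = √((δu/u)² + (3·δc/c)² + (3·δa/a)²) = √(0.0335 + 0.113 + 0.0483) = 0.441
Q = 2.81e+08, so δQ = 0.441 × 2.81e+08 = 1.24e+08.

1.24e+08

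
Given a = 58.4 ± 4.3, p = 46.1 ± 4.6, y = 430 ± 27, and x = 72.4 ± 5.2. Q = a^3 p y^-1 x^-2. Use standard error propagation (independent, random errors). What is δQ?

1.18

Each factor contributes (exponent × relative error)² to (δQ/Q)²:
  (3·δa/a)² = (3×0.0736)² = 0.0488;  (1·δp/p)² = (1×0.0998)² = 0.00996;  (-1·δy/y)² = (-1×0.0628)² = 0.00394;  (-2·δx/x)² = (-2×0.0718)² = 0.0206
δQ/Q = √(0.0833) = 0.289
Q = 4.07, so δQ = 0.289 × 4.07 = 1.18.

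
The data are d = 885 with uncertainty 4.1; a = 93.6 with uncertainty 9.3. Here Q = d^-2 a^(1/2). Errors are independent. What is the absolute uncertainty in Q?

6.24e-07

Products/powers → add relative errors in quadrature, weighted by exponent:
  (-2·δd/d)² = (-2×0.00463)² = 8.59e-05;  (½·δa/a)² = (0.5×0.0994)² = 0.00247
δQ/Q = √(0.00255) = 0.0505
Q = 1.24e-05, so δQ = 0.0505 × 1.24e-05 = 6.24e-07.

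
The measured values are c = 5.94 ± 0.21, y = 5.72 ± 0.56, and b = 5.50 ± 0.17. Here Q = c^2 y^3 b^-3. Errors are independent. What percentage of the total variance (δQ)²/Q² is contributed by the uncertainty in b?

8.61%

(δQ/Q)² = (2·δc/c)² + (3·δy/y)² + (-3·δb/b)²
  c term: (2×0.0354)² = 0.00500
  y term: (3×0.0979)² = 0.0863
  b term: (-3×0.0309)² = 0.00860
Total = 0.0999. Share from b = 0.00860/0.0999 = 0.0861.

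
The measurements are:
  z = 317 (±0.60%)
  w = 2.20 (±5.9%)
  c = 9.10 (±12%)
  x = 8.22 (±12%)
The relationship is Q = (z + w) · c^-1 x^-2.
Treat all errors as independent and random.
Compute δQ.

Let u = z + w = 319. δu = √(δz² + δw²) = √(3.62 + 0.0168) = 1.91, so δu/u = 0.00597.
Q is then a monomial in u, c, x:
δQ/Q = √((δu/u)² + (-1·δc/c)² + (-2·δx/x)²) = √(3.57e-05 + 0.0144 + 0.0576) = 0.268
Q = 0.519, so δQ = 0.268 × 0.519 = 0.139.

0.139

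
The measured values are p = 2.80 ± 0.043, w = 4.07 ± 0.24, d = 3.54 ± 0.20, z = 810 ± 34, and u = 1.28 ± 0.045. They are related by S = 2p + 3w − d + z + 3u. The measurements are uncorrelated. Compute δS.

34.0

For a sum/difference, combine absolute errors in quadrature:
  (2·δp)² = 0.00740;  (3·δw)² = 0.518;  (δd)² = 0.0400;  (δz)² = 1160;  (3·δu)² = 0.0182
δS = √(1160) = 34.0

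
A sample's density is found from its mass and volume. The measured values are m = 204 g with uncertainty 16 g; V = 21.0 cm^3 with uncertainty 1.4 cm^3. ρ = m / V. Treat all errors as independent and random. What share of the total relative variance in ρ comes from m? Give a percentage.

(δρ/ρ)² = (1·δm/m)² + (-1·δV/V)²
  m term: (1×0.0784)² = 0.00615
  V term: (-1×0.0667)² = 0.00444
Total = 0.0106. Share from m = 0.00615/0.0106 = 0.581.

58.1%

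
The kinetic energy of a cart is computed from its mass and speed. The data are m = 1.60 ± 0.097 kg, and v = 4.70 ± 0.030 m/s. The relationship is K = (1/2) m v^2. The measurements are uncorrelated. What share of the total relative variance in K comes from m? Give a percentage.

(δK/K)² = (1·δm/m)² + (2·δv/v)²
  m term: (1×0.0606)² = 0.00368
  v term: (2×0.00638)² = 0.000163
Total = 0.00384. Share from m = 0.00368/0.00384 = 0.958.

95.8%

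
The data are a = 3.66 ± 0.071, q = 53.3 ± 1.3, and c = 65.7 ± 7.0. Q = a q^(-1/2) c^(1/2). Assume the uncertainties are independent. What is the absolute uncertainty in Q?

0.236

Each factor contributes (exponent × relative error)² to (δQ/Q)²:
  (1·δa/a)² = (1×0.0194)² = 0.000376;  (−½·δq/q)² = (-0.5×0.0244)² = 0.000149;  (½·δc/c)² = (0.5×0.107)² = 0.00284
δQ/Q = √(0.00336) = 0.0580
Q = 4.06, so δQ = 0.0580 × 4.06 = 0.236.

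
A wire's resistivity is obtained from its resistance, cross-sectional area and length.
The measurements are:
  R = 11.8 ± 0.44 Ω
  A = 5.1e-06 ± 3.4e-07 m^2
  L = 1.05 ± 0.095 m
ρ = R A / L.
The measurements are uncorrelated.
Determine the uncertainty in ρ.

Since ρ is a product/quotient, work with relative uncertainties:
  (1·δR/R)² = (1×0.0373)² = 0.00139;  (1·δA/A)² = (1×0.0667)² = 0.00444;  (-1·δL/L)² = (-1×0.0905)² = 0.00819
δρ/ρ = √(0.0140) = 0.118
ρ = 5.73e-05 Ω·m, so δρ = 0.118 × 5.73e-05 = 6.79e-06 Ω·m.

6.79e-06 Ω·m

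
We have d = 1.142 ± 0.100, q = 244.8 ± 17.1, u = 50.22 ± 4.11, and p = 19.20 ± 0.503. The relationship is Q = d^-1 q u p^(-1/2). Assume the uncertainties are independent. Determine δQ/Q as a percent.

13.9%

Q is a product of powers, so relative uncertainties combine in quadrature:
  (-1·δd/d)² = (-1×0.0876)² = 0.00767;  (1·δq/q)² = (1×0.0699)² = 0.00488;  (1·δu/u)² = (1×0.0818)² = 0.00670;  (−½·δp/p)² = (-0.5×0.0262)² = 0.000172
δQ/Q = √(0.0194) = 0.139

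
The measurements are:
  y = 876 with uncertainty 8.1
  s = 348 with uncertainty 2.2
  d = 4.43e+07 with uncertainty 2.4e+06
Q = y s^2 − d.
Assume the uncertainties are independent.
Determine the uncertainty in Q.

2.92e+06

Let p = y·s^2 = 1.06e+08. δp/p = √((1·δy/y)² + (2·δs/s)²) = √(8.55e-05 + 0.000160) = 0.0157, so δp = 1.66e+06.
Q = p − d: δQ = √(δp² + δd²) = √(2.76e+12 + 5.76e+12) = 2.92e+06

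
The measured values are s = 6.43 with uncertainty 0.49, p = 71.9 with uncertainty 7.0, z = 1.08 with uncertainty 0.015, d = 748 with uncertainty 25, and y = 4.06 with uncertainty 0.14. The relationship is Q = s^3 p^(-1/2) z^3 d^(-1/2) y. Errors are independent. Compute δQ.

1.41

For a monomial Q ∝ s^3, p^(-1/2), z^3, d^(-1/2), y, fractional errors add in quadrature:
  (3·δs/s)² = (3×0.0762)² = 0.0523;  (−½·δp/p)² = (-0.5×0.0974)² = 0.00237;  (3·δz/z)² = (3×0.0139)² = 0.00174;  (−½·δd/d)² = (-0.5×0.0334)² = 0.000279;  (1·δy/y)² = (1×0.0345)² = 0.00119
δQ/Q = √(0.0578) = 0.240
Q = 5.86, so δQ = 0.240 × 5.86 = 1.41.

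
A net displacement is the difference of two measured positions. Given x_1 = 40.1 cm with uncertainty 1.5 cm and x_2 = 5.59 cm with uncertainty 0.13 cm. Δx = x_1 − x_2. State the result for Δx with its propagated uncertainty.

For a sum/difference, combine absolute errors in quadrature:
  (δx_1)² = 2.25;  (δx_2)² = 0.0169
δΔx = √(2.27) = 1.51 cm
Δx = 34.5 cm.

34.5 ± 1.51 cm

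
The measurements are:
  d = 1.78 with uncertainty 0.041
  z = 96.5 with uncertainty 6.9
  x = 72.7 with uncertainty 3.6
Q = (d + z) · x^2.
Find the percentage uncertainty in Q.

Let u = d + z = 98.3. δu = √(δd² + δz²) = √(0.00168 + 47.6) = 6.90, so δu/u = 0.0702.
Q is then a monomial in u, x:
δQ/Q = √((δu/u)² + (2·δx/x)²) = √(0.00493 + 0.00981) = 0.121

12.1%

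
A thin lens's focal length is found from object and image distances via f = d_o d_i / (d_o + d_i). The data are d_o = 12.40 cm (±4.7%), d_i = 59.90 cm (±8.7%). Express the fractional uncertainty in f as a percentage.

∂f/∂d_o = (d_i/(d_o+d_i))² = 0.686;  ∂f/∂d_i = (d_o/(d_o+d_i))² = 0.0294
δf = √((∂f/∂d_o · δd_o)² + (∂f/∂d_i · δd_i)²) = √(0.160 + 0.0235) = 0.428 cm
f = 10.27 cm, so δf/f = 0.428/10.27 = 0.0417.

4.17%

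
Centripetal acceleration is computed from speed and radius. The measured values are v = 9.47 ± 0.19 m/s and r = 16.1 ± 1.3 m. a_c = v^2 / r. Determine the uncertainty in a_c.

a_c is a product of powers, so relative uncertainties combine in quadrature:
  (2·δv/v)² = (2×0.0201)² = 0.00161;  (-1·δr/r)² = (-1×0.0807)² = 0.00652
δa_c/a_c = √(0.00813) = 0.0902
a_c = 5.57 m/s^2, so δa_c = 0.0902 × 5.57 = 0.502 m/s^2.

0.502 m/s^2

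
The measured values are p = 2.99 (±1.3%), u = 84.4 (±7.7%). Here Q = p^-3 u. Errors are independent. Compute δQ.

0.273

Relative error in a monomial: (δQ/Q)² = Σ (nᵢ · δxᵢ/xᵢ)².
  (-3·δp/p)² = (-3×0.0130)² = 0.00152;  (1·δu/u)² = (1×0.0770)² = 0.00593
δQ/Q = √(0.00745) = 0.0863
Q = 3.16, so δQ = 0.0863 × 3.16 = 0.273.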